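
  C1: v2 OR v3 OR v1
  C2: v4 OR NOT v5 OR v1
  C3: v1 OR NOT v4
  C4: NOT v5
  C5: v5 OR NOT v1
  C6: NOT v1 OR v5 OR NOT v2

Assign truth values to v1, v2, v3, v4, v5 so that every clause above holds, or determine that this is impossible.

The clause (NOT v5) is unit, so v5 = false.
The clause (NOT v1) is unit, so v1 = false.
The clause (NOT v4) is unit, so v4 = false.
Case v2 = true:
No clause remains; v3 is free.

v1: false, v2: true, v3: false, v4: false, v5: false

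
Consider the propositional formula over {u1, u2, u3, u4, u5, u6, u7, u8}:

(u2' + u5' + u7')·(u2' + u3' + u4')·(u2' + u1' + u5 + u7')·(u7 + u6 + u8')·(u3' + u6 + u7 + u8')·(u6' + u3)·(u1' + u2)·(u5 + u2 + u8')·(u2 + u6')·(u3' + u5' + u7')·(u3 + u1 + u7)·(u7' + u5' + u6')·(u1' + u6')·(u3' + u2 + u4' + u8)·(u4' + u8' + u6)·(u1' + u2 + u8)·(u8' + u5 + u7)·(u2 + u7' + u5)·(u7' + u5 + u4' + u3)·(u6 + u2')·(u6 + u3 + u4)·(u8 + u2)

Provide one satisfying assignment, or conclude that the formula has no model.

Case u6 = 1:
From the singleton clause (u3), u3 = 1.
From the singleton clause (u2), u2 = 1.
From the singleton clause (u4'), u4 = 0.
From the singleton clause (u1'), u1 = 0.
Case u5 = 1:
From the singleton clause (u7'), u7 = 0.
No clause remains; u8 is free.

u1: 0, u2: 1, u3: 1, u4: 0, u5: 1, u6: 1, u7: 0, u8: 1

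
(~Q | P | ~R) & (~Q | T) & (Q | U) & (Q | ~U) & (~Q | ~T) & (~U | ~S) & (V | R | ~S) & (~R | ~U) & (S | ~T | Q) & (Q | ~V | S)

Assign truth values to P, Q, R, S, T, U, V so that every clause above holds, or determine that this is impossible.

UNSATISFIABLE

Try Q = 0.
From the singleton clause (U), U = 1.
But (~U) is also a unit clause — contradiction.
That branch fails; take Q = 1 instead.
From the singleton clause (T), T = 1.
But (~T) is also a unit clause — contradiction.
Either choice for Q ends in contradiction.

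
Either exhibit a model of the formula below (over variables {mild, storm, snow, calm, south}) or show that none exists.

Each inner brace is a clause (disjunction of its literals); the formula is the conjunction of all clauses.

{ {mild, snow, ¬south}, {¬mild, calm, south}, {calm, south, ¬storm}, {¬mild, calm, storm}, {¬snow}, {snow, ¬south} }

mild ↦ False, storm ↦ False, snow ↦ False, calm ↦ False, south ↦ False

From the singleton clause (¬snow), snow = False.
From the singleton clause (¬south), south = False.
Try mild = False.
Try calm = False.
From the singleton clause (¬storm), storm = False.
All clauses are satisfied.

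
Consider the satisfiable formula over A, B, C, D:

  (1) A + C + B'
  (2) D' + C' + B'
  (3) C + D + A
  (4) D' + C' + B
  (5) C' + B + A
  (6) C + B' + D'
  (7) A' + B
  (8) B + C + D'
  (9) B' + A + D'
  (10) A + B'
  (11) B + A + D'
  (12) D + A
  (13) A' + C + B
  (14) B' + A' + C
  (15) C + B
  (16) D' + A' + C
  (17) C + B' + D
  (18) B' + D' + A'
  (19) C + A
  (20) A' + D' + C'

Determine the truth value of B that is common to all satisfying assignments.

True

Suppose B = 0.
Unit clause (A') forces A = 0.
Unit clause (C') forces C = 0.
That conflicts with the unit clause (C).
So every satisfying assignment has B = True.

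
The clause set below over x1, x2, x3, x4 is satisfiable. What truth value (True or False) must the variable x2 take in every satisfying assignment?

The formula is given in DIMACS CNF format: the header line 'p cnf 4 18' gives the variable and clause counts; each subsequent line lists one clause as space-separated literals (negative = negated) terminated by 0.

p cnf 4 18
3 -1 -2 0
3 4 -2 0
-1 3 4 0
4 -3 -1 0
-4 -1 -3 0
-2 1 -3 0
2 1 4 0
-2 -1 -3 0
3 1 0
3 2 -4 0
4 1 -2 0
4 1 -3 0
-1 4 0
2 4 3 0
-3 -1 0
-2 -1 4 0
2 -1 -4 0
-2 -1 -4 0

False

Suppose x2 = True.
Try x3 = True.
The clause (x1) is unit, so x1 = True.
But (¬x1) is also a unit clause — contradiction.
Backtrack on x3: now try x3 = False.
The clause (¬x1) is unit, so x1 = False.
But (x1) is also a unit clause — contradiction.
Neither x3 = True nor x3 = False works.
So every satisfying assignment has x2 = False.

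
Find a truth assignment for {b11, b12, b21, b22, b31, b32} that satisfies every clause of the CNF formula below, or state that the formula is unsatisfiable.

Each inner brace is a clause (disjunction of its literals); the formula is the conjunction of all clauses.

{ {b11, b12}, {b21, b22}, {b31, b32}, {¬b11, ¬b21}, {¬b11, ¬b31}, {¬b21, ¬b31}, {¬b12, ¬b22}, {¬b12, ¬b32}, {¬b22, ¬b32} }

Try b11 = True.
Unit clause (¬b21) forces b21 = False.
Unit clause (b22) forces b22 = True.
Unit clause (¬b31) forces b31 = False.
Unit clause (b32) forces b32 = True.
Now (¬b32) is unsatisfied and unit — conflict.
That branch fails; take b11 = False instead.
Unit clause (b12) forces b12 = True.
Unit clause (¬b22) forces b22 = False.
Unit clause (b21) forces b21 = True.
Unit clause (¬b31) forces b31 = False.
Unit clause (b32) forces b32 = True.
Now (¬b32) is unsatisfied and unit — conflict.
Both values of b11 lead to a conflict.

UNSATISFIABLE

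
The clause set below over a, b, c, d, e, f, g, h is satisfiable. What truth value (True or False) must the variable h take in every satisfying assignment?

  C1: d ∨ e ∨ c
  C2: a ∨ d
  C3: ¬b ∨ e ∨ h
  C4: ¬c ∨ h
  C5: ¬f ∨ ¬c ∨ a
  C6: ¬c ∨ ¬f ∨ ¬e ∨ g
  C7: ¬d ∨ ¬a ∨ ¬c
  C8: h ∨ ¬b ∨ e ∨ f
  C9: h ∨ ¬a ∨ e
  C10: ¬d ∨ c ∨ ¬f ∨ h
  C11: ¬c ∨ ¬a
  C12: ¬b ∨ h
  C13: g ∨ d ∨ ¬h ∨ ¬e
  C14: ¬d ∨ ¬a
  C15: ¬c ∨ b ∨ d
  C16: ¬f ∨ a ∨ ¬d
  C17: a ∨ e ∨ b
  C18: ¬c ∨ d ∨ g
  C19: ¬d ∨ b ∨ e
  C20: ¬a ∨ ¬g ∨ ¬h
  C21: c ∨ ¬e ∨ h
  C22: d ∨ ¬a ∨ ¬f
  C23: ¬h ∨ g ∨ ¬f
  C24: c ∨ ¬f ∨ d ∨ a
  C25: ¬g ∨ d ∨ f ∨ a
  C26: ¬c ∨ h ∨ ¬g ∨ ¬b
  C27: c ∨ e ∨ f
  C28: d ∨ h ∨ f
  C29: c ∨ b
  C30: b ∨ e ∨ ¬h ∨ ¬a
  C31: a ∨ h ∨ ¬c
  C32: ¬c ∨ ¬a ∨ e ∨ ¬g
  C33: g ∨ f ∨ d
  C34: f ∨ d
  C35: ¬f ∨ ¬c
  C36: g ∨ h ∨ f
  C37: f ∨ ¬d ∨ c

Suppose h = False.
Unit clause (¬c) forces c = False.
Unit clause (¬b) forces b = False.
That conflicts with the unit clause (b).
So every satisfying assignment has h = True.

True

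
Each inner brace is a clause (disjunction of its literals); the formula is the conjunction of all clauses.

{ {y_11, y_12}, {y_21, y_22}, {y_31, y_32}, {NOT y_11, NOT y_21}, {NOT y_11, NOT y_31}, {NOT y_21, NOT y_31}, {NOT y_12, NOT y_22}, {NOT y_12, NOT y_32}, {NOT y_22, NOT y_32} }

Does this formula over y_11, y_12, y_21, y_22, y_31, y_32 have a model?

Branch on y_11: set y_11 = true.
Unit clause (NOT y_21) forces y_21 = false.
Unit clause (y_22) forces y_22 = true.
Unit clause (NOT y_31) forces y_31 = false.
Unit clause (y_32) forces y_32 = true.
That conflicts with the unit clause (NOT y_32).
Backtrack on y_11: now try y_11 = false.
Unit clause (y_12) forces y_12 = true.
Unit clause (NOT y_22) forces y_22 = false.
Unit clause (y_21) forces y_21 = true.
Unit clause (NOT y_31) forces y_31 = false.
Unit clause (y_32) forces y_32 = true.
That conflicts with the unit clause (NOT y_32).
Either choice for y_11 ends in contradiction.
No assignment satisfies every clause.

No, unsatisfiable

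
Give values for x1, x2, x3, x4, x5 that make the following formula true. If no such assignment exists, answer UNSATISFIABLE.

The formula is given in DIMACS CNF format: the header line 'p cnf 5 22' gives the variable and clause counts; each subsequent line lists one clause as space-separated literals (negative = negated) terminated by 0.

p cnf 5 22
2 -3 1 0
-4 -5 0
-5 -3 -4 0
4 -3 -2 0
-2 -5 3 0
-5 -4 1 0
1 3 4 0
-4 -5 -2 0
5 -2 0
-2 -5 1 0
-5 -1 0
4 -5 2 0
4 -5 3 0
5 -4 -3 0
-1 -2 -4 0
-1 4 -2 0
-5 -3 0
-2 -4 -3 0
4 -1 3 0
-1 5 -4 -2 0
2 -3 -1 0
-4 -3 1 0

Suppose x4 = True.
From the singleton clause (¬x5), x5 = False.
From the singleton clause (¬x2), x2 = False.
From the singleton clause (¬x3), x3 = False.
Every clause is now satisfied; x1 is unconstrained.

x1 ↦ True, x2 ↦ False, x3 ↦ False, x4 ↦ True, x5 ↦ False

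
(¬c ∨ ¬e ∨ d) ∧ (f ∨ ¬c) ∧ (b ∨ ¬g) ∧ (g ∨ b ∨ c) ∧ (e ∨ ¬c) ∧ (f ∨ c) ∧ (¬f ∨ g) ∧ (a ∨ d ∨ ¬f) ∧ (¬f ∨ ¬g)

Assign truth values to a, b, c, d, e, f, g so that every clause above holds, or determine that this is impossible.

UNSATISFIABLE

Case f = True:
(g) alone gives g = True.
But (¬g) is also a unit clause — contradiction.
Backtrack on f: now try f = False.
(¬c) alone gives c = False.
But (c) is also a unit clause — contradiction.
Either choice for f ends in contradiction.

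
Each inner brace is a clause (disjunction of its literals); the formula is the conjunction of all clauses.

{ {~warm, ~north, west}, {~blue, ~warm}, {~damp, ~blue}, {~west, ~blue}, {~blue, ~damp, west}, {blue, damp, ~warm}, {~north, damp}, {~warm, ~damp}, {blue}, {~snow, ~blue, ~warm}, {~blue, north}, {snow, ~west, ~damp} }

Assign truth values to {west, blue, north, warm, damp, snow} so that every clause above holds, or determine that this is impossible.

UNSATISFIABLE

(blue) alone gives blue = 1.
(~warm) alone gives warm = 0.
(~damp) alone gives damp = 0.
(~west) alone gives west = 0.
(~north) alone gives north = 0.
Now (north) is unsatisfied and unit — conflict.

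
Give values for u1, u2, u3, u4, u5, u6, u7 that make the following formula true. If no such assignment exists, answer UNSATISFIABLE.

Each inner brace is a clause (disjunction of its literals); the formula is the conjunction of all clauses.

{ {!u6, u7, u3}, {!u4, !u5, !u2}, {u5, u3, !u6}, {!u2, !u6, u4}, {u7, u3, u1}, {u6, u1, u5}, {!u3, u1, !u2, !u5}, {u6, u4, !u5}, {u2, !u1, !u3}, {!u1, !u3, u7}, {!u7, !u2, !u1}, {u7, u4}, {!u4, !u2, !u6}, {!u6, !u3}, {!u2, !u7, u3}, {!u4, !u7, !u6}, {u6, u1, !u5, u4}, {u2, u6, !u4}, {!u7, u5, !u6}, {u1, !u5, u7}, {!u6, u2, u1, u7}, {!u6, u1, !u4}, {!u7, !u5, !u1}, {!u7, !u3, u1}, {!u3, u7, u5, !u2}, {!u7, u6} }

Case u7 = false:
(u4) alone gives u4 = true.
Case u6 = false:
(u2) alone gives u2 = true.
(!u5) alone gives u5 = false.
(u1) alone gives u1 = true.
(!u3) alone gives u3 = false.
This assignment satisfies each clause.

u1 ↦ true; u2 ↦ true; u3 ↦ false; u4 ↦ true; u5 ↦ false; u6 ↦ false; u7 ↦ false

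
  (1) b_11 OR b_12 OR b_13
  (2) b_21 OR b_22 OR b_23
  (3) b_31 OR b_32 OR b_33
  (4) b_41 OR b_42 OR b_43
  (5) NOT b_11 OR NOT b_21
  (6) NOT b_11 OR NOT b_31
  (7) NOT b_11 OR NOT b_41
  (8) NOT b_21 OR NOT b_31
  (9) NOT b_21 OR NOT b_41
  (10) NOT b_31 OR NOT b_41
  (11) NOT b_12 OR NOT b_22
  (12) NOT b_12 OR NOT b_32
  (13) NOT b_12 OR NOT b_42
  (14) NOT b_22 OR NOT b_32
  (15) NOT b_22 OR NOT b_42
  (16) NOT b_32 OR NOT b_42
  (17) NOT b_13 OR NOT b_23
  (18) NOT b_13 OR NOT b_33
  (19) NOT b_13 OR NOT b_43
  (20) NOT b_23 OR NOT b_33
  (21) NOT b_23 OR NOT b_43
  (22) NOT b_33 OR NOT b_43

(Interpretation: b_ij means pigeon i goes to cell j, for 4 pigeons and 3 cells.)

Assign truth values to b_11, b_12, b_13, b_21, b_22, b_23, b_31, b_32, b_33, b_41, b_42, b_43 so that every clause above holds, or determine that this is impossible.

Suppose b_11 = false.
Suppose b_12 = true.
(NOT b_22) alone gives b_22 = false.
(NOT b_32) alone gives b_32 = false.
(NOT b_42) alone gives b_42 = false.
Suppose b_21 = true.
(NOT b_31) alone gives b_31 = false.
(b_33) alone gives b_33 = true.
(NOT b_41) alone gives b_41 = false.
(b_43) alone gives b_43 = true.
But (NOT b_43) is also a unit clause — contradiction.
Backtrack on b_21: now try b_21 = false.
(b_23) alone gives b_23 = true.
(NOT b_13) alone gives b_13 = false.
(NOT b_33) alone gives b_33 = false.
(b_31) alone gives b_31 = true.
(NOT b_41) alone gives b_41 = false.
(b_43) alone gives b_43 = true.
But (NOT b_43) is also a unit clause — contradiction.
Either choice for b_21 ends in contradiction.
Backtrack on b_12: now try b_12 = false.
(b_13) alone gives b_13 = true.
(NOT b_23) alone gives b_23 = false.
(NOT b_33) alone gives b_33 = false.
(NOT b_43) alone gives b_43 = false.
Suppose b_21 = true.
(NOT b_31) alone gives b_31 = false.
(b_32) alone gives b_32 = true.
(NOT b_41) alone gives b_41 = false.
(b_42) alone gives b_42 = true.
But (NOT b_42) is also a unit clause — contradiction.
Backtrack on b_21: now try b_21 = false.
(b_22) alone gives b_22 = true.
(NOT b_32) alone gives b_32 = false.
(b_31) alone gives b_31 = true.
(NOT b_41) alone gives b_41 = false.
(b_42) alone gives b_42 = true.
But (NOT b_42) is also a unit clause — contradiction.
Either choice for b_21 ends in contradiction.
Either choice for b_12 ends in contradiction.
Backtrack on b_11: now try b_11 = true.
(NOT b_21) alone gives b_21 = false.
(NOT b_31) alone gives b_31 = false.
(NOT b_41) alone gives b_41 = false.
Suppose b_22 = true.
(NOT b_12) alone gives b_12 = false.
(NOT b_32) alone gives b_32 = false.
(b_33) alone gives b_33 = true.
(NOT b_42) alone gives b_42 = false.
(b_43) alone gives b_43 = true.
But (NOT b_43) is also a unit clause — contradiction.
Backtrack on b_22: now try b_22 = false.
(b_23) alone gives b_23 = true.
(NOT b_13) alone gives b_13 = false.
(NOT b_33) alone gives b_33 = false.
(b_32) alone gives b_32 = true.
(NOT b_12) alone gives b_12 = false.
(NOT b_42) alone gives b_42 = false.
(b_43) alone gives b_43 = true.
But (NOT b_43) is also a unit clause — contradiction.
Either choice for b_22 ends in contradiction.
Either choice for b_11 ends in contradiction.

UNSATISFIABLE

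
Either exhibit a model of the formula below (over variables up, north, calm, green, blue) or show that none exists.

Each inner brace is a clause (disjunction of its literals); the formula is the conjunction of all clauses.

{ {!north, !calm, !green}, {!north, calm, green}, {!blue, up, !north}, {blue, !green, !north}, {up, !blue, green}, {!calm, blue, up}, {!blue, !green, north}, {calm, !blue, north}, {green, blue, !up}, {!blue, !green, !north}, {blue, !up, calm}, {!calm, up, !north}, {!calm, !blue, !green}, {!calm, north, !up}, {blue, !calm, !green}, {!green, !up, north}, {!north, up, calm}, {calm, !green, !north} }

Branch on north: set north = false.
Branch on blue: set blue = false.
Branch on calm: set calm = false.
From the singleton clause (!up), up = false.
Every clause is now satisfied; green is unconstrained.

up: false, north: false, calm: false, green: false, blue: false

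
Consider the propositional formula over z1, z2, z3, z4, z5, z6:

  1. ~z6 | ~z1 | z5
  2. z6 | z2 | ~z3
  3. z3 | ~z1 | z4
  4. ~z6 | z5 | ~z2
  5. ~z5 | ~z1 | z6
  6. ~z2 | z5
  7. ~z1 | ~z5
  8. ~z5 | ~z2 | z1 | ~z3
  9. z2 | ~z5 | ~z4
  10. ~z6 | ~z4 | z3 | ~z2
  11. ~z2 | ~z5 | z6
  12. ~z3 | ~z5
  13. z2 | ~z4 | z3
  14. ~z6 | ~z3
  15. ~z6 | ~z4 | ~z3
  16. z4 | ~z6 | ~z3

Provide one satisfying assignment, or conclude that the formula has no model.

Suppose z2 = 0.
Suppose z6 = 0.
The clause (~z3) is unit, so z3 = 0.
The clause (~z4) is unit, so z4 = 0.
The clause (~z1) is unit, so z1 = 0.
All clauses hold; z5 can take either value.

z1 ↦ 0,  z2 ↦ 0,  z3 ↦ 0,  z4 ↦ 0,  z5 ↦ 1,  z6 ↦ 0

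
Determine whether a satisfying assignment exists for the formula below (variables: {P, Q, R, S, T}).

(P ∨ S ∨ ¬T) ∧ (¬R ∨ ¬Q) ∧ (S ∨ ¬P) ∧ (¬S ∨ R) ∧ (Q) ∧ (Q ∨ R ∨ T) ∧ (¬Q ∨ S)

Unit clause (Q) forces Q = True.
Unit clause (¬R) forces R = False.
Unit clause (¬S) forces S = False.
Now (S) is unsatisfied and unit — conflict.
No assignment satisfies every clause.

No, unsatisfiable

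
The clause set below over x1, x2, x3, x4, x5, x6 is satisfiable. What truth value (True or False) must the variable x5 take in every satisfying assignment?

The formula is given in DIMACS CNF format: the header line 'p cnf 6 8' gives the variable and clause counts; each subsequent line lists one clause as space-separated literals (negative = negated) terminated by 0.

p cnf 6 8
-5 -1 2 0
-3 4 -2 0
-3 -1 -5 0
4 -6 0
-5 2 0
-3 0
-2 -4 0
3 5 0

Suppose x5 = False.
(¬x3) alone gives x3 = False.
But (x3) is also a unit clause — contradiction.
So every satisfying assignment has x5 = True.

True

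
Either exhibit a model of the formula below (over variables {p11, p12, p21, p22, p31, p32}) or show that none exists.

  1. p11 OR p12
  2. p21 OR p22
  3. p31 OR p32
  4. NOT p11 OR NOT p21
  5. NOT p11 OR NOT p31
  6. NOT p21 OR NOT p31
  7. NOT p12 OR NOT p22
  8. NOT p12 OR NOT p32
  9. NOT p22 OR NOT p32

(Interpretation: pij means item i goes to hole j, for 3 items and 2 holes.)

Try p11 = true.
Unit clause (NOT p21) forces p21 = false.
Unit clause (p22) forces p22 = true.
Unit clause (NOT p31) forces p31 = false.
Unit clause (p32) forces p32 = true.
Now (NOT p32) is unsatisfied and unit — conflict.
So p11 must be the other value — set p11 = false.
Unit clause (p12) forces p12 = true.
Unit clause (NOT p22) forces p22 = false.
Unit clause (p21) forces p21 = true.
Unit clause (NOT p31) forces p31 = false.
Unit clause (p32) forces p32 = true.
Now (NOT p32) is unsatisfied and unit — conflict.
Neither p11 = true nor p11 = false works.

UNSATISFIABLE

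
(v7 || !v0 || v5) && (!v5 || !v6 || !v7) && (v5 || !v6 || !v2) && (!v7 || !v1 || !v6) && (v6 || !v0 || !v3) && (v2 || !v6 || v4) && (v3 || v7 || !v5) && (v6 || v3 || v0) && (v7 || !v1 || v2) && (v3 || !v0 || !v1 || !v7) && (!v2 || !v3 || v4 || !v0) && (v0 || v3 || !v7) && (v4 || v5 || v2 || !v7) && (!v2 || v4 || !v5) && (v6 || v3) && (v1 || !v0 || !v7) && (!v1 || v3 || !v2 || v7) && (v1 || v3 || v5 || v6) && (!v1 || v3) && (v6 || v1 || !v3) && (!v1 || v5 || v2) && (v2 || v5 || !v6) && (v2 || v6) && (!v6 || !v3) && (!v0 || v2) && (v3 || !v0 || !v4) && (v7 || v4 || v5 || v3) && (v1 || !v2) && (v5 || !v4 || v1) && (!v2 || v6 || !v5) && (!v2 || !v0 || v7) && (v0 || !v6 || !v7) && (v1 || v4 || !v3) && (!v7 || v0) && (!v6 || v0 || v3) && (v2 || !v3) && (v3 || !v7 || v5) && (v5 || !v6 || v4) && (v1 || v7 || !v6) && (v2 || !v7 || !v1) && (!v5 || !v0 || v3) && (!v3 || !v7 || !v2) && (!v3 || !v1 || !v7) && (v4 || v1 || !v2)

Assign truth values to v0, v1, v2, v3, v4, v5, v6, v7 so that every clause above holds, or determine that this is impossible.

Branch on v6: set v6 = false.
Unit clause (v3) forces v3 = true.
Unit clause (!v0) forces v0 = false.
Unit clause (v1) forces v1 = true.
Unit clause (v2) forces v2 = true.
Unit clause (!v5) forces v5 = false.
Unit clause (!v7) forces v7 = false.
Every clause is now satisfied; v4 is unconstrained.

v0=false,  v1=true,  v2=true,  v3=true,  v4=false,  v5=false,  v6=false,  v7=false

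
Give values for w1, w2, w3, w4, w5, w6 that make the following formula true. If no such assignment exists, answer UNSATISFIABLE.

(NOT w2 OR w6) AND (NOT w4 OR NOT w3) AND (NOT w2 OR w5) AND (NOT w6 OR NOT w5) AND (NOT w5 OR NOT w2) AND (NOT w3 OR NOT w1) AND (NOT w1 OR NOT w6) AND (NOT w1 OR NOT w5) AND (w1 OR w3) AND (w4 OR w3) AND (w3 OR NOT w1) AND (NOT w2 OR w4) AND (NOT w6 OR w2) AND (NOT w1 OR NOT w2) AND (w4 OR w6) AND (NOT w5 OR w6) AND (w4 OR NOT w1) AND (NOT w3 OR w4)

UNSATISFIABLE

Try w2 = false.
The clause (NOT w6) is unit, so w6 = false.
The clause (w4) is unit, so w4 = true.
The clause (NOT w3) is unit, so w3 = false.
The clause (w1) is unit, so w1 = true.
But (NOT w1) is also a unit clause — contradiction.
Backtrack on w2: now try w2 = true.
The clause (w6) is unit, so w6 = true.
The clause (w5) is unit, so w5 = true.
But (NOT w5) is also a unit clause — contradiction.
Both values of w2 lead to a conflict.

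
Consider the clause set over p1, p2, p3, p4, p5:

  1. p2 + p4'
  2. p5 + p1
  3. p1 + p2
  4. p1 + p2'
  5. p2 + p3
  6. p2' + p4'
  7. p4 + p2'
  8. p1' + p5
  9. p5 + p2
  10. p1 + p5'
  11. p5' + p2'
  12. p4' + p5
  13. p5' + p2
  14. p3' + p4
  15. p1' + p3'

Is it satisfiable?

Branch on p2: set p2 = 1.
Unit clause (p1) forces p1 = 1.
Unit clause (p4') forces p4 = 0.
That conflicts with the unit clause (p4).
That branch fails; take p2 = 0 instead.
Unit clause (p4') forces p4 = 0.
Unit clause (p1) forces p1 = 1.
Unit clause (p3) forces p3 = 1.
That conflicts with the unit clause (p3').
Neither p2 = 1 nor p2 = 0 works.
No assignment satisfies every clause.

No, unsatisfiable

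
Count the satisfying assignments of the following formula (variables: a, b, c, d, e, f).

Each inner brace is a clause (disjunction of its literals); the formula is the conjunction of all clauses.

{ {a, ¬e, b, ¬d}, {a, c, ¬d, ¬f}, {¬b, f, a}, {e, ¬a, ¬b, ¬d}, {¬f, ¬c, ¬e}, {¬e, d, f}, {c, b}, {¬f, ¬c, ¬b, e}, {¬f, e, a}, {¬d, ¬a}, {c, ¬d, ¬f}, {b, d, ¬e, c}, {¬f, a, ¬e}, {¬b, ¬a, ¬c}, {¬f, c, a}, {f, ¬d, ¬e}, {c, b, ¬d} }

7

There are 2^6 = 64 truth assignments over (a, b, c, d, e, f).
Split on c. With c = True, the clauses containing c are satisfied and ¬c drops from the rest; 4 of the 2^5 = 32 assignments to the other variables satisfy what remains.
With c = False, by the same count on the reduced clause set, 3 assignments work.
(One model: a=F, b=F, c=T, d=F, e=F, f=F.)
Total: 4 + 3 = 7.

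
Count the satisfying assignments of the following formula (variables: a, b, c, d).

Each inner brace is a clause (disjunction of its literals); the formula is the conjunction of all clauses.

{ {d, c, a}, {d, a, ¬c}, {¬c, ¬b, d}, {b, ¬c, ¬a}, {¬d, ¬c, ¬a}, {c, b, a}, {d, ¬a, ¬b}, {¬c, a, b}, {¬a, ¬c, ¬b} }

5

There are 2^4 = 16 truth assignments over (a, b, c, d).
Check each against the 9 clauses (columns in the order a, b, c, d):
  F F F F  ✗ fails (d ∨ c ∨ a)
  F F F T  ✗ fails (c ∨ b ∨ a)
  F F T F  ✗ fails (d ∨ a ∨ ¬c)
  F F T T  ✗ fails (¬c ∨ a ∨ b)
  F T F F  ✗ fails (d ∨ c ∨ a)
  F T F T  ✓ satisfies all
  F T T F  ✗ fails (d ∨ a ∨ ¬c)
  F T T T  ✓ satisfies all
  T F F F  ✓ satisfies all
  T F F T  ✓ satisfies all
  T F T F  ✗ fails (b ∨ ¬c ∨ ¬a)
  T F T T  ✗ fails (b ∨ ¬c ∨ ¬a)
  T T F F  ✗ fails (d ∨ ¬a ∨ ¬b)
  T T F T  ✓ satisfies all
  T T T F  ✗ fails (¬c ∨ ¬b ∨ d)
  T T T T  ✗ fails (¬d ∨ ¬c ∨ ¬a)
5 of the 16 rows are models.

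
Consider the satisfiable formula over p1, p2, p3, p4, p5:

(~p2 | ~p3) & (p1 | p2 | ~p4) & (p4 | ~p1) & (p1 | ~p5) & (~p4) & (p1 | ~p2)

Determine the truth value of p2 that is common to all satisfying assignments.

False

Suppose p2 = 1.
Unit clause (~p3) forces p3 = 0.
Unit clause (~p4) forces p4 = 0.
Unit clause (~p1) forces p1 = 0.
Now (p1) is unsatisfied and unit — conflict.
So every satisfying assignment has p2 = False.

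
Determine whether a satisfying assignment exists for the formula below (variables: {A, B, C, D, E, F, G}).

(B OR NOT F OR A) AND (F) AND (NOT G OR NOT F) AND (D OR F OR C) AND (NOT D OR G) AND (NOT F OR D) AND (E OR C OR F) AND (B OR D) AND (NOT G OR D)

No

Unit clause (F) forces F = true.
Unit clause (NOT G) forces G = false.
Unit clause (NOT D) forces D = false.
But (D) is also a unit clause — contradiction.
No assignment satisfies every clause.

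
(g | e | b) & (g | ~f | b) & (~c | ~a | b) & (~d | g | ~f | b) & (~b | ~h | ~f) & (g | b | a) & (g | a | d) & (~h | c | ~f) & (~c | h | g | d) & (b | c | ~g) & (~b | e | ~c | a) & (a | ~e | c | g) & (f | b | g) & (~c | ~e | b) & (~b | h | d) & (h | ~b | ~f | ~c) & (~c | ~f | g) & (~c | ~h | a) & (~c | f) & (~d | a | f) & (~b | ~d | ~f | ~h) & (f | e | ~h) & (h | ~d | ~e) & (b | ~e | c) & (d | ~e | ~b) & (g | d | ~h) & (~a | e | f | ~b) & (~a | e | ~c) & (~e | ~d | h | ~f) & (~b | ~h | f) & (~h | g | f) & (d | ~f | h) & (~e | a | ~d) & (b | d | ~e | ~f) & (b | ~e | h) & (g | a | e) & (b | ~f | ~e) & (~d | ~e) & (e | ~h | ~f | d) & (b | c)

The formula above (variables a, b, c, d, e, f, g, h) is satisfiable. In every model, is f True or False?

Suppose f = 0.
From the singleton clause (~c), c = 0.
From the singleton clause (b), b = 1.
From the singleton clause (~h), h = 0.
From the singleton clause (d), d = 1.
From the singleton clause (a), a = 1.
From the singleton clause (~e), e = 0.
But (e) is also a unit clause — contradiction.
So every satisfying assignment has f = True.

True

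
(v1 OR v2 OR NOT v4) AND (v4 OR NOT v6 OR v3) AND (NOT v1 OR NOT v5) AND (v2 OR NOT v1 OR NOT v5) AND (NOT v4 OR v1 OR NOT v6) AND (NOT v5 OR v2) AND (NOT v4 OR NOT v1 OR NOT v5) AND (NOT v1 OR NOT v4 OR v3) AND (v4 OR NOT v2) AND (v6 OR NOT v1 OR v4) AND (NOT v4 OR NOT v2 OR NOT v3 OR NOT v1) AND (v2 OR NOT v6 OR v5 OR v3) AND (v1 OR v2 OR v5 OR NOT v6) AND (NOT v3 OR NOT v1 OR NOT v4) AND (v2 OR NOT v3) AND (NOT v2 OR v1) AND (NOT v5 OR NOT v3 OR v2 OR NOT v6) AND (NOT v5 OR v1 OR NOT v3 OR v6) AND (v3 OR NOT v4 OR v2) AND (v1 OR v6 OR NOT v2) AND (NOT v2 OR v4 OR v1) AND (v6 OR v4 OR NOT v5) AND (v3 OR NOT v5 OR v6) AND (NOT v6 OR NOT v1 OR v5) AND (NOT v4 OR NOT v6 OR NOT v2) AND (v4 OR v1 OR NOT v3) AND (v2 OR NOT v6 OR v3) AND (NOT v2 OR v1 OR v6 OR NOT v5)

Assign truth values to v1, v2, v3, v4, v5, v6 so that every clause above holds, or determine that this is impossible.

v1=false, v2=false, v3=false, v4=false, v5=false, v6=false

Suppose v1 = false.
(NOT v2) alone gives v2 = false.
(NOT v4) alone gives v4 = false.
(NOT v5) alone gives v5 = false.
(NOT v6) alone gives v6 = false.
(NOT v3) alone gives v3 = false.
This assignment satisfies each clause.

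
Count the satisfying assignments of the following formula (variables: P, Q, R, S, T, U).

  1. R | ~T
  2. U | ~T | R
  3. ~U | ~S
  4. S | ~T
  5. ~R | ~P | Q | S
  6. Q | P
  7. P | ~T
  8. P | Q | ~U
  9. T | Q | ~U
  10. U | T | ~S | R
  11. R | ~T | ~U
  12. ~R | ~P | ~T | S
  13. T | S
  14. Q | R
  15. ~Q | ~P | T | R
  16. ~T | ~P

3

There are 2^6 = 64 truth assignments over (P, Q, R, S, T, U).
Split on T. With T = 1, the clauses containing T are satisfied and ~T drops from the rest; 0 of the 2^5 = 32 assignments to the other variables satisfy what remains.
With T = 0, by the same count on the reduced clause set, 3 assignments work.
(One model: P=F, Q=T, R=T, S=T, T=F, U=F.)
Total: 0 + 3 = 3.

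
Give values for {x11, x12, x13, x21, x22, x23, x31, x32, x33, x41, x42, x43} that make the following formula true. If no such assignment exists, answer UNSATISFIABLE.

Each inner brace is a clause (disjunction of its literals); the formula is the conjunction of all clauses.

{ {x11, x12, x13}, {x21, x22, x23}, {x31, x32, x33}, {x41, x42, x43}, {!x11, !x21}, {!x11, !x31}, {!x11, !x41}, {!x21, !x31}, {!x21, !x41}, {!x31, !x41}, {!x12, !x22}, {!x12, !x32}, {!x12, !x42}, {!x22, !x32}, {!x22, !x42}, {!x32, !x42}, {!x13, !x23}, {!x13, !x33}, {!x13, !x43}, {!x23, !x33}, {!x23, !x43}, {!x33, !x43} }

Branch on x11: set x11 = false.
Branch on x12: set x12 = true.
From the singleton clause (!x22), x22 = false.
From the singleton clause (!x32), x32 = false.
From the singleton clause (!x42), x42 = false.
Branch on x21: set x21 = true.
From the singleton clause (!x31), x31 = false.
From the singleton clause (x33), x33 = true.
From the singleton clause (!x41), x41 = false.
From the singleton clause (x43), x43 = true.
But (!x43) is also a unit clause — contradiction.
Undo x21 and try x21 = false.
From the singleton clause (x23), x23 = true.
From the singleton clause (!x13), x13 = false.
From the singleton clause (!x33), x33 = false.
From the singleton clause (x31), x31 = true.
From the singleton clause (!x41), x41 = false.
From the singleton clause (x43), x43 = true.
But (!x43) is also a unit clause — contradiction.
Neither x21 = true nor x21 = false works.
Undo x12 and try x12 = false.
From the singleton clause (x13), x13 = true.
From the singleton clause (!x23), x23 = false.
From the singleton clause (!x33), x33 = false.
From the singleton clause (!x43), x43 = false.
Branch on x21: set x21 = true.
From the singleton clause (!x31), x31 = false.
From the singleton clause (x32), x32 = true.
From the singleton clause (!x41), x41 = false.
From the singleton clause (x42), x42 = true.
But (!x42) is also a unit clause — contradiction.
Undo x21 and try x21 = false.
From the singleton clause (x22), x22 = true.
From the singleton clause (!x32), x32 = false.
From the singleton clause (x31), x31 = true.
From the singleton clause (!x41), x41 = false.
From the singleton clause (x42), x42 = true.
But (!x42) is also a unit clause — contradiction.
Neither x21 = true nor x21 = false works.
Neither x12 = true nor x12 = false works.
Undo x11 and try x11 = true.
From the singleton clause (!x21), x21 = false.
From the singleton clause (!x31), x31 = false.
From the singleton clause (!x41), x41 = false.
Branch on x22: set x22 = true.
From the singleton clause (!x12), x12 = false.
From the singleton clause (!x32), x32 = false.
From the singleton clause (x33), x33 = true.
From the singleton clause (!x42), x42 = false.
From the singleton clause (x43), x43 = true.
But (!x43) is also a unit clause — contradiction.
Undo x22 and try x22 = false.
From the singleton clause (x23), x23 = true.
From the singleton clause (!x13), x13 = false.
From the singleton clause (!x33), x33 = false.
From the singleton clause (x32), x32 = true.
From the singleton clause (!x12), x12 = false.
From the singleton clause (!x42), x42 = false.
From the singleton clause (x43), x43 = true.
But (!x43) is also a unit clause — contradiction.
Neither x22 = true nor x22 = false works.
Neither x11 = true nor x11 = false works.

UNSATISFIABLE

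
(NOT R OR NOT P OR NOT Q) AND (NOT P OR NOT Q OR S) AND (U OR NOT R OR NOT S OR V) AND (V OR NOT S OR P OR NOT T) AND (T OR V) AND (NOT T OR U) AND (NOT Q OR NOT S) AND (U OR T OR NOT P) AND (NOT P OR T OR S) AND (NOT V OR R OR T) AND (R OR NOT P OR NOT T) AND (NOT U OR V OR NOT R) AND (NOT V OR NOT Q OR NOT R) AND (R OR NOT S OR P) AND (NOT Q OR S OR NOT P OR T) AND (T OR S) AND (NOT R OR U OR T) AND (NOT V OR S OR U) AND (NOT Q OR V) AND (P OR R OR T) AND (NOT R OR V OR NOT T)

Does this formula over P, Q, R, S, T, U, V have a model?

Yes, satisfiable

Try T = true.
From the singleton clause (U), U = true.
Try Q = false.
Try R = true.
From the singleton clause (V), V = true.
Every clause is now satisfied; P, S are unconstrained.
A satisfying assignment: P: false,  Q: false,  R: true,  S: true,  T: true,  U: true,  V: true.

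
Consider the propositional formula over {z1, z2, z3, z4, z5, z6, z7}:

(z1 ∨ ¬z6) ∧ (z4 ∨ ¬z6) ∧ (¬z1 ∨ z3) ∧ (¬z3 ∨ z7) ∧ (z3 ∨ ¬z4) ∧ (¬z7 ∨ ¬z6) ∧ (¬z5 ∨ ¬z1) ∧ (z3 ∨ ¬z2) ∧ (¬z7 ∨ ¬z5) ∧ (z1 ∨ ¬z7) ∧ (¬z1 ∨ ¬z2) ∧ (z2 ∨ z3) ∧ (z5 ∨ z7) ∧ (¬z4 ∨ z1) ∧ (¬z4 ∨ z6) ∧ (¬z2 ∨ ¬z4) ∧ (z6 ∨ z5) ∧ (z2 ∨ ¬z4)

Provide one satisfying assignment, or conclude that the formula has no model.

Suppose z1 = True.
Unit clause (z3) forces z3 = True.
Unit clause (z7) forces z7 = True.
Unit clause (¬z6) forces z6 = False.
Unit clause (¬z5) forces z5 = False.
But (z5) is also a unit clause — contradiction.
Backtrack on z1: now try z1 = False.
Unit clause (¬z6) forces z6 = False.
Unit clause (¬z7) forces z7 = False.
Unit clause (¬z3) forces z3 = False.
Unit clause (¬z4) forces z4 = False.
Unit clause (¬z2) forces z2 = False.
But (z2) is also a unit clause — contradiction.
Either choice for z1 ends in contradiction.

UNSATISFIABLE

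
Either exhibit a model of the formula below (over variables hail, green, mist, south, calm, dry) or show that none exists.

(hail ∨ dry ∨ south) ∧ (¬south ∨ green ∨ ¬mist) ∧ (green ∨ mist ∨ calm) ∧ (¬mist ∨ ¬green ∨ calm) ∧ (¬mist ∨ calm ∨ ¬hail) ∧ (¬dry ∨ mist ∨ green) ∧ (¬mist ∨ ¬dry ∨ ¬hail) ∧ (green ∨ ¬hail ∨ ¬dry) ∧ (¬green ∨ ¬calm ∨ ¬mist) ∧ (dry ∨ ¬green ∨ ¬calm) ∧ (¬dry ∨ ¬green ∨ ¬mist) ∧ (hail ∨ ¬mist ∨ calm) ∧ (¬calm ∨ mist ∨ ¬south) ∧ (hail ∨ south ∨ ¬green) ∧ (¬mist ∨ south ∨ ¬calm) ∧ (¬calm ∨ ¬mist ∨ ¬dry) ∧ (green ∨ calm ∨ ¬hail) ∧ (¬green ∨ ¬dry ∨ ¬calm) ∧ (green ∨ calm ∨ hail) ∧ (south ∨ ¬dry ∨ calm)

hail=True, green=True, mist=False, south=True, calm=False, dry=False

Case hail = True:
Case mist = False:
Case green = True:
Case dry = False:
Unit clause (¬calm) forces calm = False.
Every clause is now satisfied; south is unconstrained.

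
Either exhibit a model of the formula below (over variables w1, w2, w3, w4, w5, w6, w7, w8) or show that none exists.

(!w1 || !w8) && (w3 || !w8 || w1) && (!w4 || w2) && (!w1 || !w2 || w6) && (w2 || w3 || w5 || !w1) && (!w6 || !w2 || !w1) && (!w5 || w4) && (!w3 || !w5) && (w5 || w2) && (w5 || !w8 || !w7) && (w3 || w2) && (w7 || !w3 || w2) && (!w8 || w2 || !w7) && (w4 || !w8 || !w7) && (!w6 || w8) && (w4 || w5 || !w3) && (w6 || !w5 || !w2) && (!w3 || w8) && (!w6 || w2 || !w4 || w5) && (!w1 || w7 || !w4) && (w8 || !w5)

Branch on w1: set w1 = false.
Branch on w3: set w3 = false.
The clause (!w8) is unit, so w8 = false.
The clause (w2) is unit, so w2 = true.
The clause (!w6) is unit, so w6 = false.
The clause (!w5) is unit, so w5 = false.
Every clause is now satisfied; w4, w7 are unconstrained.

w1=false, w2=true, w3=false, w4=false, w5=false, w6=false, w7=true, w8=false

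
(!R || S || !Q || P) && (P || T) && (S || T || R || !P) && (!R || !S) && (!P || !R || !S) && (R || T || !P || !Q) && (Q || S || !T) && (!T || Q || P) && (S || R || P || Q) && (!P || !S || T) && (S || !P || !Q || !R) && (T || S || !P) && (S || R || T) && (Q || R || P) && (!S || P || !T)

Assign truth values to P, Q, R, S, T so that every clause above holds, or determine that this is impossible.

Case P = true:
Case R = false:
Case S = true:
The clause (T) is unit, so T = true.
All clauses hold; Q can take either value.

P: true,  Q: true,  R: false,  S: true,  T: true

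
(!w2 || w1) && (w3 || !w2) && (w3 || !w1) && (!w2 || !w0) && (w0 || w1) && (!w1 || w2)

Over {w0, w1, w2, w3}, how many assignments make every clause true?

3

There are 2^4 = 16 truth assignments over (w0, w1, w2, w3).
Check each against the 6 clauses (columns in the order w0, w1, w2, w3):
  F F F F  ✗ fails (w0 || w1)
  F F F T  ✗ fails (w0 || w1)
  F F T F  ✗ fails (!w2 || w1)
  F F T T  ✗ fails (!w2 || w1)
  F T F F  ✗ fails (w3 || !w1)
  F T F T  ✗ fails (!w1 || w2)
  F T T F  ✗ fails (w3 || !w2)
  F T T T  ✓ satisfies all
  T F F F  ✓ satisfies all
  T F F T  ✓ satisfies all
  T F T F  ✗ fails (!w2 || w1)
  T F T T  ✗ fails (!w2 || w1)
  T T F F  ✗ fails (w3 || !w1)
  T T F T  ✗ fails (!w1 || w2)
  T T T F  ✗ fails (w3 || !w2)
  T T T T  ✗ fails (!w2 || !w0)
3 of the 16 rows are models.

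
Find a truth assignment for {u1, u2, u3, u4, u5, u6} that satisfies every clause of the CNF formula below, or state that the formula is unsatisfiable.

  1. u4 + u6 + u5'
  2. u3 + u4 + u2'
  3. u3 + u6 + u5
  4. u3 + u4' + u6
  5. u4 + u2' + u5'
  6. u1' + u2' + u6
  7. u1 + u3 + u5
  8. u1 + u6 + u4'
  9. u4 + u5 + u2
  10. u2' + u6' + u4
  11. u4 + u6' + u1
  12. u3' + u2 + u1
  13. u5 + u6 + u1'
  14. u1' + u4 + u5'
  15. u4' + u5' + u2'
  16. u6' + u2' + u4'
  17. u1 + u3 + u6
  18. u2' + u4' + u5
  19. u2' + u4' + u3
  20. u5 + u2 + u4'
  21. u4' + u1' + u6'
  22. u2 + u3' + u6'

Branch on u4: set u4 = 1.
Branch on u3: set u3 = 1.
Branch on u1: set u1 = 1.
Unit clause (u6') forces u6 = 0.
Unit clause (u2') forces u2 = 0.
Unit clause (u5) forces u5 = 1.
Every clause now holds.

u1=1, u2=0, u3=1, u4=1, u5=1, u6=0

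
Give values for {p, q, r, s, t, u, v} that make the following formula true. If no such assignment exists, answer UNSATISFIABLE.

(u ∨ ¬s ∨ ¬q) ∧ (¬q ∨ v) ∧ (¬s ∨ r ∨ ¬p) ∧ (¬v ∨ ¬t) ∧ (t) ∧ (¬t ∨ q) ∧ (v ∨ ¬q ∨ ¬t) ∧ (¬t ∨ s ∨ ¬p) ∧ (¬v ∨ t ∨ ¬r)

UNSATISFIABLE

The clause (t) is unit, so t = True.
The clause (¬v) is unit, so v = False.
The clause (¬q) is unit, so q = False.
But (q) is also a unit clause — contradiction.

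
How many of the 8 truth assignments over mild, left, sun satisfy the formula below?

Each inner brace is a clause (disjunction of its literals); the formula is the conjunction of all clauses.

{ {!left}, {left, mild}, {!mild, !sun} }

1

There are 2^3 = 8 truth assignments over (mild, left, sun).
Check each against the 3 clauses (columns in the order mild, left, sun):
  F F F  ✗ fails (left || mild)
  F F T  ✗ fails (left || mild)
  F T F  ✗ fails (!left)
  F T T  ✗ fails (!left)
  T F F  ✓ satisfies all
  T F T  ✗ fails (!mild || !sun)
  T T F  ✗ fails (!left)
  T T T  ✗ fails (!left)
1 of the 8 rows is a model.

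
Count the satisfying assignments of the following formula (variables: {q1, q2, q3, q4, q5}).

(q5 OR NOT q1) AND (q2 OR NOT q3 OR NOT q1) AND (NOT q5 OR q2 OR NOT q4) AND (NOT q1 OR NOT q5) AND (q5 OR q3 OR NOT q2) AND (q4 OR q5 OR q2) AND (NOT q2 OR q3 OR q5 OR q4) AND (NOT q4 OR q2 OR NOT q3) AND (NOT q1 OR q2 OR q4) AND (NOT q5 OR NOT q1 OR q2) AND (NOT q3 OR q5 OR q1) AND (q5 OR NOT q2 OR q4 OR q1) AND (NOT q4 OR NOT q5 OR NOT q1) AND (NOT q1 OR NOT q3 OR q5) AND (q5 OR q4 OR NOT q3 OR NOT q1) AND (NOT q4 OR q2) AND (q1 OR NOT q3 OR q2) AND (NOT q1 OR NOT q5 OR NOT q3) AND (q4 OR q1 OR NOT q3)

4

There are 2^5 = 32 truth assignments over (q1, q2, q3, q4, q5).
Split on q2. With q2 = true, the clauses containing q2 are satisfied and NOT q2 drops from the rest; 3 of the 2^4 = 16 assignments to the other variables satisfy what remains.
With q2 = false, by the same count on the reduced clause set, 1 assignment works.
(One model: q1=F, q2=F, q3=F, q4=F, q5=T.)
Total: 3 + 1 = 4.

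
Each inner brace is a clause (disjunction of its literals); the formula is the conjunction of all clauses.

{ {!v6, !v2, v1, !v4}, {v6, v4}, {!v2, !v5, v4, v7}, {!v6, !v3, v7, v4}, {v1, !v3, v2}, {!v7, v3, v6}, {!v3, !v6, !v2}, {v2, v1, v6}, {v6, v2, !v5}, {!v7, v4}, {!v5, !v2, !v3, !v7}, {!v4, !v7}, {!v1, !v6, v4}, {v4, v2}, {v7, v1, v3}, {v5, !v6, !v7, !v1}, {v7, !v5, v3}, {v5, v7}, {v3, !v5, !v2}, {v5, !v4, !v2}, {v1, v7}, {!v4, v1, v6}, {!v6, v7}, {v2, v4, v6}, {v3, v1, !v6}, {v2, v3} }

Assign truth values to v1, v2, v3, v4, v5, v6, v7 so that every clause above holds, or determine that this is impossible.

v1 ↦ true, v2 ↦ true, v3 ↦ true, v4 ↦ true, v5 ↦ true, v6 ↦ false, v7 ↦ false

Branch on v6: set v6 = false.
(v4) alone gives v4 = true.
(!v7) alone gives v7 = false.
(v5) alone gives v5 = true.
(v2) alone gives v2 = true.
(v3) alone gives v3 = true.
(v1) alone gives v1 = true.
Every clause now holds.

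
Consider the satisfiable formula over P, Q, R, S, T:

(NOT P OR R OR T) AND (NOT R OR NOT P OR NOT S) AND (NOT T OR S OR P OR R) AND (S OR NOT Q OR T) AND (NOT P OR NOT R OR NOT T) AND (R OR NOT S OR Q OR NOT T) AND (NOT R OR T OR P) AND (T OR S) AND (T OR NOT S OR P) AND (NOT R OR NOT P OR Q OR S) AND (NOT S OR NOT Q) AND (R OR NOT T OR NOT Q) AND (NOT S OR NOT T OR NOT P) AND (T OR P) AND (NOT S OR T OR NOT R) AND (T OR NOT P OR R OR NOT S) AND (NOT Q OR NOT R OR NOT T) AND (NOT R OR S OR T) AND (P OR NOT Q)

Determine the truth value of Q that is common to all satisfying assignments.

Suppose Q = true.
From the singleton clause (NOT S), S = false.
From the singleton clause (T), T = true.
From the singleton clause (R), R = true.
Now (NOT R) is unsatisfied and unit — conflict.
So every satisfying assignment has Q = False.

False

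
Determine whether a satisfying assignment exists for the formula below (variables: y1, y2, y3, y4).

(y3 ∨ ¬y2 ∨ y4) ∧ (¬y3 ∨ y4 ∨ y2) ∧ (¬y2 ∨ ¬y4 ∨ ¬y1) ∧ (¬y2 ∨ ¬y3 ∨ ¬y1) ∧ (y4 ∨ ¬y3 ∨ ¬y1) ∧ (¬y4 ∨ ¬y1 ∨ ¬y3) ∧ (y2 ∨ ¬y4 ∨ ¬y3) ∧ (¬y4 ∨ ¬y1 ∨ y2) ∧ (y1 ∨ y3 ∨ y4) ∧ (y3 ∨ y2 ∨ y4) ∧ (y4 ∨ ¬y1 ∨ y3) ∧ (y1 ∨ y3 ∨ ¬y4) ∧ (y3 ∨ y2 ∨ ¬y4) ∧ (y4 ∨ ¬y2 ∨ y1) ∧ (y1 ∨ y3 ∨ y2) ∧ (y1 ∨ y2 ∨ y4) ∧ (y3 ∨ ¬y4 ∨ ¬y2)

Branch on y3: set y3 = True.
Branch on y4: set y4 = True.
The clause (¬y1) is unit, so y1 = False.
The clause (y2) is unit, so y2 = True.
All clauses are satisfied.
A satisfying assignment: y1=False, y2=True, y3=True, y4=True.

Satisfiable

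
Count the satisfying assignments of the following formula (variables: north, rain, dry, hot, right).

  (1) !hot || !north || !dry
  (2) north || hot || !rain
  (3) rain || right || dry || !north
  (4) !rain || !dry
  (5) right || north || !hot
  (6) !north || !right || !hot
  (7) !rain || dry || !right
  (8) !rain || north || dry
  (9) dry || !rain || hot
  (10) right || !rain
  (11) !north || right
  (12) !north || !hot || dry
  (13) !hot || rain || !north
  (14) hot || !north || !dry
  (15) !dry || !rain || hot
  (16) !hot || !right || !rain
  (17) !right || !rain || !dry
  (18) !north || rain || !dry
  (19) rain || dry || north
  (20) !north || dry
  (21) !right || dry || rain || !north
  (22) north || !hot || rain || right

3

There are 2^5 = 32 truth assignments over (north, rain, dry, hot, right).
Split on hot. With hot = true, the clauses containing hot are satisfied and !hot drops from the rest; 1 of the 2^4 = 16 assignments to the other variables satisfy what remains.
With hot = false, by the same count on the reduced clause set, 2 assignments work.
Total: 1 + 2 = 3.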